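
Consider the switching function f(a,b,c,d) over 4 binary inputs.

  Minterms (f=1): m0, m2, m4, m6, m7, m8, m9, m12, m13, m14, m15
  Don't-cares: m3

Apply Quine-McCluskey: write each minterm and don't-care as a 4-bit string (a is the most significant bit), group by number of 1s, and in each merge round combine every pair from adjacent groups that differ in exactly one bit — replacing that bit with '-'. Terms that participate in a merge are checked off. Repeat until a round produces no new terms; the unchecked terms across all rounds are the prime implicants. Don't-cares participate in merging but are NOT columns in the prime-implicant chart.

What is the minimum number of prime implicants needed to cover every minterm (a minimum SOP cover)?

3

size-2^0 implicants → 0000(✓)  0010(✓)  0011(✓)  0100(✓)  0110(✓)  0111(✓)  1000(✓)  1001(✓)  1100(✓)  1101(✓)  1110(✓)  1111(✓)
size-2^1 implicants → -000(✓)  -100(✓)  -110(✓)  -111(✓)  0-00(✓)  0-10(✓)  0-11(✓)  00-0(✓)  001-(✓)  01-0(✓)  011-(✓)  1-00(✓)  1-01(✓)  100-(✓)  11-0(✓)  11-1(✓)  110-(✓)  111-(✓)
size-2^2 implicants → --00  -1-0  -11-  0--0  0-1-  1-0-  11--
Unchecked terms (primes): --00, -1-0, -11-, 0--0, 0-1-, 1-0-, 11--
Minterm coverage:
  m0 ⊆ --00,0--0
  m2 ⊆ 0--0,0-1-
  m4 ⊆ --00,-1-0,0--0
  m6 ⊆ -1-0,-11-,0--0,0-1-
  m7 ⊆ -11-,0-1-
  m8 ⊆ --00,1-0-
  m9 ⊆ 1-0- [E]
  m12 ⊆ --00,-1-0,1-0-,11--
  m13 ⊆ 1-0-,11--
  m14 ⊆ -1-0,-11-,11--
  m15 ⊆ -11-,11--
E = {1-0-}
Petrick residual → -11-, 0--0
Cover = bc + a'd' + ac'  |cover|=3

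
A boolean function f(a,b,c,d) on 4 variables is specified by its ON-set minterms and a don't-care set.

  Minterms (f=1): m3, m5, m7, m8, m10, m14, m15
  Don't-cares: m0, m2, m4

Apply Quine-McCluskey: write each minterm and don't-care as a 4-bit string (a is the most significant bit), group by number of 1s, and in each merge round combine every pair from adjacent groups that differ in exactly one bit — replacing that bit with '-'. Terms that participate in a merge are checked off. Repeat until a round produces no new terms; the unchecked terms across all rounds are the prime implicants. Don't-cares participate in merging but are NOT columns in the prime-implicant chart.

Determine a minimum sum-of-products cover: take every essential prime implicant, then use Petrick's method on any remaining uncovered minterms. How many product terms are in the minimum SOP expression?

4

size-2^0 implicants → 0000(✓)  0010(✓)  0011(✓)  0100(✓)  0101(✓)  0111(✓)  1000(✓)  1010(✓)  1110(✓)  1111(✓)
size-2^1 implicants → -000(✓)  -010(✓)  -111  0-00  0-11  00-0(✓)  001-  01-1  010-  1-10  10-0(✓)  111-
size-2^2 implicants → -0-0
Unchecked terms (primes): -0-0, -111, 0-00, 0-11, 001-, 01-1, 010-, 1-10, 111-
Minterm coverage:
  m3 ⊆ 0-11,001-
  m5 ⊆ 01-1,010-
  m7 ⊆ -111,0-11,01-1
  m8 ⊆ -0-0 [E]
  m10 ⊆ -0-0,1-10
  m14 ⊆ 1-10,111-
  m15 ⊆ -111,111-
E = {-0-0}
Petrick residual → 0-11, 01-1, 111-
Cover = b'd' + a'cd + a'bd + abc  |cover|=4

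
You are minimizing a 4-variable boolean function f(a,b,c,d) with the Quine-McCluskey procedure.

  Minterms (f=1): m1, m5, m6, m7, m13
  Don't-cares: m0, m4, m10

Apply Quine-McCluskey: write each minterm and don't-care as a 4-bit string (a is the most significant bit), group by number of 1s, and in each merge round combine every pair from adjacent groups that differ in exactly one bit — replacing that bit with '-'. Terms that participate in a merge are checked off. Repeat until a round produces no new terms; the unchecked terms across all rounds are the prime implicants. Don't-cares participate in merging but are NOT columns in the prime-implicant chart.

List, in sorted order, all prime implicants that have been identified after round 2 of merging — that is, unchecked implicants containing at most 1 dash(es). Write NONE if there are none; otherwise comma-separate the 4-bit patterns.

-101, 1010

Round 0: 0000✓ 0001✓ 0100✓ 0101✓ 0110✓ 0111✓ 1010 1101✓
Round 1: -101 0-00✓ 0-01✓ 000-✓ 01-0✓ 01-1✓ 010-✓ 011-✓
Round 2: 0-0- 01--
PIs = {-101, 0-0-, 01--, 1010}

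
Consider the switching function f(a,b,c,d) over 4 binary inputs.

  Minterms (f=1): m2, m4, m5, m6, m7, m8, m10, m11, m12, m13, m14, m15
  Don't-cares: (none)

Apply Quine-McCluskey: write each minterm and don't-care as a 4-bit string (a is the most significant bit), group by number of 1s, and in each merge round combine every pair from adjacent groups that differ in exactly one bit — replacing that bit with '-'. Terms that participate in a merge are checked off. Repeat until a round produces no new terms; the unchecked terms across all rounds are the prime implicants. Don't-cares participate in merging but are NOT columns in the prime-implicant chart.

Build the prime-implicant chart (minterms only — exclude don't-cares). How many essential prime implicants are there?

size-2^0 implicants → 0010(✓)  0100(✓)  0101(✓)  0110(✓)  0111(✓)  1000(✓)  1010(✓)  1011(✓)  1100(✓)  1101(✓)  1110(✓)  1111(✓)
size-2^1 implicants → -010(✓)  -100(✓)  -101(✓)  -110(✓)  -111(✓)  0-10(✓)  01-0(✓)  01-1(✓)  010-(✓)  011-(✓)  1-00(✓)  1-10(✓)  1-11(✓)  10-0(✓)  101-(✓)  11-0(✓)  11-1(✓)  110-(✓)  111-(✓)
size-2^2 implicants → --10  -1-0(✓)  -1-1(✓)  -10-(✓)  -11-(✓)  01--(✓)  1--0  1-1-  11--(✓)
size-2^3 implicants → -1--
Unchecked terms (primes): --10, -1--, 1--0, 1-1-
Minterm coverage:
  m2 ⊆ --10 [E]
  m4 ⊆ -1-- [E]
  m5 ⊆ -1-- [E]
  m6 ⊆ --10,-1--
  m7 ⊆ -1-- [E]
  m8 ⊆ 1--0 [E]
  m10 ⊆ --10,1--0,1-1-
  m11 ⊆ 1-1- [E]
  m12 ⊆ -1--,1--0
  m13 ⊆ -1-- [E]
  m14 ⊆ --10,-1--,1--0,1-1-
  m15 ⊆ -1--,1-1-
E = {--10, -1--, 1--0, 1-1-}

4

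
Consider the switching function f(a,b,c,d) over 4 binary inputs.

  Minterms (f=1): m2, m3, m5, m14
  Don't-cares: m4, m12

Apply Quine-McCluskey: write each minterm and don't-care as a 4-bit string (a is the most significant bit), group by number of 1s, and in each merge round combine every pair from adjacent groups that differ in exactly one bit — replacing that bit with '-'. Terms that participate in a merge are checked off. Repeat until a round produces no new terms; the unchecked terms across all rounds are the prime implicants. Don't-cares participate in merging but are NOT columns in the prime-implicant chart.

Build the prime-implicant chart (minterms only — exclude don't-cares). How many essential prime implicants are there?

3

Round 0: 0010✓ 0011✓ 0100✓ 0101✓ 1100✓ 1110✓
Round 1: -100 001- 010- 11-0
PIs = {-100, 001-, 010-, 11-0}
Coverage chart:
  m2: 001- ←essential
  m3: 001- ←essential
  m5: 010- ←essential
  m14: 11-0 ←essential
Essential: 001-, 010-, 11-0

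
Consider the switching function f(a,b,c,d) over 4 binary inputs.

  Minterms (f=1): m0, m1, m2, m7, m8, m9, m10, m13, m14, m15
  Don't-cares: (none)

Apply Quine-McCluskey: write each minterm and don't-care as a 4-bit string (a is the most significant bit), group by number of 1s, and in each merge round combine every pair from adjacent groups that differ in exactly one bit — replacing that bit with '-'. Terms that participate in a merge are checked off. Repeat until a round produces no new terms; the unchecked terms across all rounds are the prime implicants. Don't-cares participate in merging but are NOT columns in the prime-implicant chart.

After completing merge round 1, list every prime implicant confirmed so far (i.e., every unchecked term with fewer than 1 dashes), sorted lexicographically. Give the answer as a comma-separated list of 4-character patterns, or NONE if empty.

[col 0] 0000*, 0001*, 0010*, 0111*, 1000*, 1001*, 1010*, 1101*, 1110*, 1111*
[col 1] -000*, -001*, -010*, -111, 00-0*, 000-*, 1-01, 1-10, 10-0*, 100-*, 11-1, 111-
[col 2] -0-0, -00-
Prime implicants: -0-0, -00-, -111, 1-01, 1-10, 11-1, 111-

NONE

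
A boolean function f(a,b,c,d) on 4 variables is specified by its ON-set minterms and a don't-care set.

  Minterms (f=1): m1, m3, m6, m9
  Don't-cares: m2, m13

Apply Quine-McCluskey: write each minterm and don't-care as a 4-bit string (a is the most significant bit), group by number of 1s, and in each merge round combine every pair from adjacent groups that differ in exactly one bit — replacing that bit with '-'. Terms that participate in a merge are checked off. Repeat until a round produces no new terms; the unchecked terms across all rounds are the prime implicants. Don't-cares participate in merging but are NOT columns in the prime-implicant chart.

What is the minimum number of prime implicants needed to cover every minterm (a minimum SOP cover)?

3

Round 0: 0001✓ 0010✓ 0011✓ 0110✓ 1001✓ 1101✓
Round 1: -001 0-10 00-1 001- 1-01
PIs = {-001, 0-10, 00-1, 001-, 1-01}
Coverage chart:
  m1: -001,00-1
  m3: 00-1,001-
  m6: 0-10 ←essential
  m9: -001,1-01
Essential: 0-10
Petrick residual → -001, 00-1
Min cover (3 terms): b'c'd + a'cd' + a'b'd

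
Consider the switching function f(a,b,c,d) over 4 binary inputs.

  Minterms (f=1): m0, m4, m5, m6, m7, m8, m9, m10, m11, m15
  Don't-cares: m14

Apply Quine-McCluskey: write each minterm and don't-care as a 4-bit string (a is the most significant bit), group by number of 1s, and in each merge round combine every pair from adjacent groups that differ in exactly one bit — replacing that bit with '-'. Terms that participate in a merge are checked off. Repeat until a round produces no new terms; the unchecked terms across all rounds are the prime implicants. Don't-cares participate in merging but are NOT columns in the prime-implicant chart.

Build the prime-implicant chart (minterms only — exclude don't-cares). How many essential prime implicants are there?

2

size-2^0 implicants → 0000(✓)  0100(✓)  0101(✓)  0110(✓)  0111(✓)  1000(✓)  1001(✓)  1010(✓)  1011(✓)  1110(✓)  1111(✓)
size-2^1 implicants → -000  -110(✓)  -111(✓)  0-00  01-0(✓)  01-1(✓)  010-(✓)  011-(✓)  1-10(✓)  1-11(✓)  10-0(✓)  10-1(✓)  100-(✓)  101-(✓)  111-(✓)
size-2^2 implicants → -11-  01--  1-1-  10--
Unchecked terms (primes): -000, -11-, 0-00, 01--, 1-1-, 10--
Minterm coverage:
  m0 ⊆ -000,0-00
  m4 ⊆ 0-00,01--
  m5 ⊆ 01-- [E]
  m6 ⊆ -11-,01--
  m7 ⊆ -11-,01--
  m8 ⊆ -000,10--
  m9 ⊆ 10-- [E]
  m10 ⊆ 1-1-,10--
  m11 ⊆ 1-1-,10--
  m15 ⊆ -11-,1-1-
E = {01--, 10--}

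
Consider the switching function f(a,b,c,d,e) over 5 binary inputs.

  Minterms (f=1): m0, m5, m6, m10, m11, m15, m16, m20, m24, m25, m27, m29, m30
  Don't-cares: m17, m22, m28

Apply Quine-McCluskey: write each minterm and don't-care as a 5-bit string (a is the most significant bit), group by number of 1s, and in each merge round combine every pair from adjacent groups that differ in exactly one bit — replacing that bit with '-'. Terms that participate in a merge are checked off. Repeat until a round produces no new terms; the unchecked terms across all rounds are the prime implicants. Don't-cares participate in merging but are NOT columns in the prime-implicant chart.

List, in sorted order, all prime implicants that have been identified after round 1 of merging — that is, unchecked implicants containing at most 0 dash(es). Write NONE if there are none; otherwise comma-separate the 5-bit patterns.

00101

[col 0] 00000*, 00101, 00110*, 01010*, 01011*, 01111*, 10000*, 10001*, 10100*, 10110*, 11000*, 11001*, 11011*, 11100*, 11101*, 11110*
[col 1] -0000, -0110, -1011, 01-11, 0101-, 1-000*, 1-001*, 1-100*, 1-110*, 10-00*, 1000-*, 101-0*, 11-00*, 11-01*, 110-1, 1100-*, 111-0*, 1110-*
[col 2] 1--00, 1-00-, 1-1-0, 11-0-
Prime implicants: -0000, -0110, -1011, 00101, 01-11, 0101-, 1--00, 1-00-, 1-1-0, 11-0-, 110-1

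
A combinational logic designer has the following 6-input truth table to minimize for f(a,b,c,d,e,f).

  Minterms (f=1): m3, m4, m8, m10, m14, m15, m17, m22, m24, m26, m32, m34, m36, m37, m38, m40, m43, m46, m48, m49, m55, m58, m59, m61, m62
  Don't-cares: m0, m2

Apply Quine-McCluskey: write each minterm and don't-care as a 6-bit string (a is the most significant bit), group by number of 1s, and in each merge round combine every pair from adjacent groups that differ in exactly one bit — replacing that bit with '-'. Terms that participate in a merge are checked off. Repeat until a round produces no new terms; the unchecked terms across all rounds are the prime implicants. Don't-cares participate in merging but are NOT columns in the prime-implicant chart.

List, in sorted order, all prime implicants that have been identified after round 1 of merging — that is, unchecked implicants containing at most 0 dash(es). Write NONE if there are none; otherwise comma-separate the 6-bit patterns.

[col 0] 000000*, 000010*, 000011*, 000100*, 001000*, 001010*, 001110*, 001111*, 010001*, 010110, 011000*, 011010*, 100000*, 100010*, 100100*, 100101*, 100110*, 101000*, 101011*, 101110*, 110000*, 110001*, 110111, 111010*, 111011*, 111101, 111110*
[col 1] -00000*, -00010*, -00100*, -01000*, -01110, -10001, -11010, 0-1000*, 0-1010*, 00-000*, 00-010*, 000-00*, 0000-0*, 00001-, 001-10, 0010-0*, 00111-, 0110-0*, 1-0000, 1-1011, 1-1110, 10-000*, 10-110, 100-00*, 100-10*, 1000-0*, 1001-0*, 10010-, 11000-, 111-10, 11101-
[col 2] -0-000, -00-00, -000-0, 0-10-0, 00-0-0, 100--0
Prime implicants: -0-000, -00-00, -000-0, -01110, -10001, -11010, 0-10-0, 00-0-0, 00001-, 001-10, 00111-, 010110, 1-0000, 1-1011, 1-1110, 10-110, 100--0, 10010-, 11000-, 110111, 111-10, 11101-, 111101

010110, 110111, 111101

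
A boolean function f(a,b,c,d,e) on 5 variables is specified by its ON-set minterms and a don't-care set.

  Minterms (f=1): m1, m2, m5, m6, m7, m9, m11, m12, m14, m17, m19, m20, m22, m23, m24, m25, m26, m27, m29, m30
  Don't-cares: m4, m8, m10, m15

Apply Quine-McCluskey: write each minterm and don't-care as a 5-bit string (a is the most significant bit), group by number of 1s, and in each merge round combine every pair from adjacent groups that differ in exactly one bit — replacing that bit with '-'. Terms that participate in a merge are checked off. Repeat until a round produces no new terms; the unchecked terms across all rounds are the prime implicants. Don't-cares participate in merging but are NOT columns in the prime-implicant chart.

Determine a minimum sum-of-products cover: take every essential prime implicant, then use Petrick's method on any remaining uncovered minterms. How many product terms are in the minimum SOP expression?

9

Round 0: 00001✓ 00010✓ 00100✓ 00101✓ 00110✓ 00111✓ 01000✓ 01001✓ 01010✓ 01011✓ 01100✓ 01110✓ 01111✓ 10001✓ 10011✓ 10100✓ 10110✓ 10111✓ 11000✓ 11001✓ 11010✓ 11011✓ 11101✓ 11110✓
Round 1: -0001✓ -0100✓ -0110✓ -0111✓ -1000✓ -1001✓ -1010✓ -1011✓ -1110✓ 0-001✓ 0-010✓ 0-100✓ 0-110✓ 0-111✓ 00-01 00-10✓ 001-0✓ 001-1✓ 0010-✓ 0011-✓ 01-00✓ 01-10✓ 01-11✓ 010-0✓ 010-1✓ 0100-✓ 0101-✓ 011-0✓ 0111-✓ 1-001✓ 1-011✓ 1-110✓ 10-11 100-1✓ 101-0✓ 1011-✓ 11-01 11-10✓ 110-0✓ 110-1✓ 1100-✓ 1101-✓
Round 2: --001 --110 -01-0 -011- -1-10 -10-0✓ -10-1✓ -100-✓ -101-✓ 0--10 0-1-0 0-11- 001-- 01--0 01-1- 010--✓ 1-0-1 110--✓
Round 3: -10--
PIs = {--001, --110, -01-0, -011-, -1-10, -10--, 0--10, 0-1-0, 0-11-, 00-01, 001--, 01--0, 01-1-, 1-0-1, 10-11, 11-01}
Coverage chart:
  m1: --001,00-01
  m2: 0--10 ←essential
  m5: 00-01,001--
  m6: --110,-01-0,-011-,0--10,0-1-0,0-11-,001--
  m7: -011-,0-11-,001--
  m9: --001,-10--
  m11: -10--,01-1-
  m12: 0-1-0,01--0
  m14: --110,-1-10,0--10,0-1-0,0-11-,01--0,01-1-
  m17: --001,1-0-1
  m19: 1-0-1,10-11
  m20: -01-0 ←essential
  m22: --110,-01-0,-011-
  m23: -011-,10-11
  m24: -10-- ←essential
  m25: --001,-10--,1-0-1,11-01
  m26: -1-10,-10--
  m27: -10--,1-0-1
  m29: 11-01 ←essential
  m30: --110,-1-10
Essential: -01-0, -10--, 0--10, 11-01
Petrick residual → --001, --110, 0-1-0, 001--, 10-11
Min cover (9 terms): c'd'e + cde' + b'ce' + bc' + a'de' + a'ce' + a'b'c + ab'de + abd'e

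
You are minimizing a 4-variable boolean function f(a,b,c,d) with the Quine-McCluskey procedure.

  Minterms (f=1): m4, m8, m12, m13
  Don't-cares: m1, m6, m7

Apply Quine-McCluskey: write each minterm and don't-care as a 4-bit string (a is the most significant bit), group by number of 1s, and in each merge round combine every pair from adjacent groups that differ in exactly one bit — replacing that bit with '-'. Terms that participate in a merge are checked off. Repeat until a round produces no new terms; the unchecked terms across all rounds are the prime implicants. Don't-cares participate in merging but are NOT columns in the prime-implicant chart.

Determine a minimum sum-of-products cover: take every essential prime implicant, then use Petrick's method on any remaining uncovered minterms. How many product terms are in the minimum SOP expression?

[col 0] 0001, 0100*, 0110*, 0111*, 1000*, 1100*, 1101*
[col 1] -100, 01-0, 011-, 1-00, 110-
Prime implicants: -100, 0001, 01-0, 011-, 1-00, 110-
PI chart (minterm → PIs covering it):
  4 | -100,01-0
  8 | 1-00  (sole → essential)
  12 | -100,1-00,110-
  13 | 110-  (sole → essential)
Essential prime implicants: 1-00, 110-
Petrick residual → -100
Minimum SOP uses 3 PIs: bc'd' + ac'd' + abc'

3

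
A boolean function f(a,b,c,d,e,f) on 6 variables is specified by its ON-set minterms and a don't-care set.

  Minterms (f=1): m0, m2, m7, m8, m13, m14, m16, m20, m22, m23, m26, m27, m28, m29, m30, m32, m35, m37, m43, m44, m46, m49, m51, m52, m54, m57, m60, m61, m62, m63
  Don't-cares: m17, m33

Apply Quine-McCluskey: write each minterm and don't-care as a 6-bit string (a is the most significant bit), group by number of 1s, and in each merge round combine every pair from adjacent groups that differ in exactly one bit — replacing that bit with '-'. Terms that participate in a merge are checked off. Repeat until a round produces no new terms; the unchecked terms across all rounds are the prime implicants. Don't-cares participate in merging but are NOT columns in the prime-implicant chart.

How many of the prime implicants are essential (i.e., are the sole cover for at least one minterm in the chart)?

[col 0] 000000*, 000010*, 000111*, 001000*, 001101*, 001110*, 010000*, 010001*, 010100*, 010110*, 010111*, 011010*, 011011*, 011100*, 011101*, 011110*, 100000*, 100001*, 100011*, 100101*, 101011*, 101100*, 101110*, 110001*, 110011*, 110100*, 110110*, 111001*, 111100*, 111101*, 111110*, 111111*
[col 1] -00000, -01110*, -10001, -10100*, -10110*, -11100*, -11101*, -11110*, 0-0000, 0-0111, 0-1101, 0-1110*, 00-000, 0000-0, 01-100*, 01-110*, 010-00, 01000-, 0101-0*, 01011-, 011-10, 01101-, 0111-0*, 01110-*, 1-0001*, 1-0011*, 1-1100*, 1-1110*, 10-011, 100-01, 1000-1*, 10000-, 1011-0*, 11-001, 11-100*, 11-110*, 1100-1*, 1101-0*, 111-01, 1111-0*, 1111-1*, 11110-*, 11111-*
[col 2] --1110, -1-100*, -1-110*, -101-0*, -111-0*, -1110-, 01-1-0*, 1-00-1, 1-11-0, 11-1-0*, 1111--
[col 3] -1-1-0
Prime implicants: --1110, -00000, -1-1-0, -10001, -1110-, 0-0000, 0-0111, 0-1101, 00-000, 0000-0, 010-00, 01000-, 01011-, 011-10, 01101-, 1-00-1, 1-11-0, 10-011, 100-01, 10000-, 11-001, 111-01, 1111--
PI chart (minterm → PIs covering it):
  0 | -00000,0-0000,00-000,0000-0
  2 | 0000-0  (sole → essential)
  7 | 0-0111  (sole → essential)
  8 | 00-000  (sole → essential)
  13 | 0-1101  (sole → essential)
  14 | --1110  (sole → essential)
  16 | 0-0000,010-00,01000-
  20 | -1-1-0,010-00
  22 | -1-1-0,01011-
  23 | 0-0111,01011-
  26 | 011-10,01101-
  27 | 01101-  (sole → essential)
  28 | -1-1-0,-1110-
  29 | -1110-,0-1101
  30 | --1110,-1-1-0,011-10
  32 | -00000,10000-
  35 | 1-00-1,10-011
  37 | 100-01  (sole → essential)
  43 | 10-011  (sole → essential)
  44 | 1-11-0  (sole → essential)
  46 | --1110,1-11-0
  49 | -10001,1-00-1,11-001
  51 | 1-00-1  (sole → essential)
  52 | -1-1-0  (sole → essential)
  54 | -1-1-0  (sole → essential)
  57 | 11-001,111-01
  60 | -1-1-0,-1110-,1-11-0,1111--
  61 | -1110-,111-01,1111--
  62 | --1110,-1-1-0,1-11-0,1111--
  63 | 1111--  (sole → essential)
Essential prime implicants: --1110, -1-1-0, 0-0111, 0-1101, 00-000, 0000-0, 01101-, 1-00-1, 1-11-0, 10-011, 100-01, 1111--

12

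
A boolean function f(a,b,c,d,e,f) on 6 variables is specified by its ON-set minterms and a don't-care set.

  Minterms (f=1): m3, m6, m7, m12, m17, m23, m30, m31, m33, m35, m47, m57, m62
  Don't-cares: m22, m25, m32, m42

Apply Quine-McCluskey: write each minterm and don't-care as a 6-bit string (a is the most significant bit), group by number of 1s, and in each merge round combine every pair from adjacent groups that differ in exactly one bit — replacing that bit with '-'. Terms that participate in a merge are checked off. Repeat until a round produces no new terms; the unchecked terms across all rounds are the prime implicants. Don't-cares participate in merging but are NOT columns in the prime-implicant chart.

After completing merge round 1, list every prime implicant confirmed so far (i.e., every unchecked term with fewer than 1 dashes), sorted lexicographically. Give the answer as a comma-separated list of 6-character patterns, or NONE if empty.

001100, 101010, 101111

[col 0] 000011*, 000110*, 000111*, 001100, 010001*, 010110*, 010111*, 011001*, 011110*, 011111*, 100000*, 100001*, 100011*, 101010, 101111, 111001*, 111110*
[col 1] -00011, -11001, -11110, 0-0110*, 0-0111*, 000-11, 00011-*, 01-001, 01-110*, 01-111*, 01011-*, 01111-*, 1000-1, 10000-
[col 2] 0-011-, 01-11-
Prime implicants: -00011, -11001, -11110, 0-011-, 000-11, 001100, 01-001, 01-11-, 1000-1, 10000-, 101010, 101111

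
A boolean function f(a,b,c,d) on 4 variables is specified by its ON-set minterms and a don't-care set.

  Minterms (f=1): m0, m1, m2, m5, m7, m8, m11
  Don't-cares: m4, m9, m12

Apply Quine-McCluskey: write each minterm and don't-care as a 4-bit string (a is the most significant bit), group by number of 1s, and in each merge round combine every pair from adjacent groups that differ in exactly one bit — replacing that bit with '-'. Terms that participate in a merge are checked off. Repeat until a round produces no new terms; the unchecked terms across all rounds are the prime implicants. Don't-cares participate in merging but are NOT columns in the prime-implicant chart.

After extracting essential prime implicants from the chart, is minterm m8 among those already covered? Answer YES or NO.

NO

[col 0] 0000*, 0001*, 0010*, 0100*, 0101*, 0111*, 1000*, 1001*, 1011*, 1100*
[col 1] -000*, -001*, -100*, 0-00*, 0-01*, 00-0, 000-*, 01-1, 010-*, 1-00*, 10-1, 100-*
[col 2] --00, -00-, 0-0-
Prime implicants: --00, -00-, 0-0-, 00-0, 01-1, 10-1
PI chart (minterm → PIs covering it):
  0 | --00,-00-,0-0-,00-0
  1 | -00-,0-0-
  2 | 00-0  (sole → essential)
  5 | 0-0-,01-1
  7 | 01-1  (sole → essential)
  8 | --00,-00-
  11 | 10-1  (sole → essential)
Essential prime implicants: 00-0, 01-1, 10-1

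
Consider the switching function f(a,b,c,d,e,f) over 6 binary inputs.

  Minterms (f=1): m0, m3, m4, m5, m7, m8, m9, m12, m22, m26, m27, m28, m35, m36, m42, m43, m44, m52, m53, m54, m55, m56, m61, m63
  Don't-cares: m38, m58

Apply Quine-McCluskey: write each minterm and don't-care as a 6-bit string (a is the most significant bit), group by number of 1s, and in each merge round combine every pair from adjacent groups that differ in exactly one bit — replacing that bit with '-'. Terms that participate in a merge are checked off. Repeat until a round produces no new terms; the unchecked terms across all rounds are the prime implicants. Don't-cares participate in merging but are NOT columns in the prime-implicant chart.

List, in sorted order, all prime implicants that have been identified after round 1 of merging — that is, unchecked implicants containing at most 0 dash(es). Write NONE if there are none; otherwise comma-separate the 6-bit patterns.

size-2^0 implicants → 000000(✓)  000011(✓)  000100(✓)  000101(✓)  000111(✓)  001000(✓)  001001(✓)  001100(✓)  010110(✓)  011010(✓)  011011(✓)  011100(✓)  100011(✓)  100100(✓)  100110(✓)  101010(✓)  101011(✓)  101100(✓)  110100(✓)  110101(✓)  110110(✓)  110111(✓)  111000(✓)  111010(✓)  111101(✓)  111111(✓)
size-2^1 implicants → -00011  -00100(✓)  -01100(✓)  -10110  -11010  0-1100  00-000(✓)  00-100(✓)  000-00(✓)  000-11  0001-1  00010-  001-00(✓)  00100-  01101-  1-0100(✓)  1-0110(✓)  1-1010  10-011  10-100(✓)  1001-0(✓)  10101-  11-101(✓)  11-111(✓)  1101-0(✓)  1101-1(✓)  11010-(✓)  11011-(✓)  1110-0  1111-1(✓)
size-2^2 implicants → -0-100  00--00  1-01-0  11-1-1  1101--
Unchecked terms (primes): -0-100, -00011, -10110, -11010, 0-1100, 00--00, 000-11, 0001-1, 00010-, 00100-, 01101-, 1-01-0, 1-1010, 10-011, 10101-, 11-1-1, 1101--, 1110-0

NONE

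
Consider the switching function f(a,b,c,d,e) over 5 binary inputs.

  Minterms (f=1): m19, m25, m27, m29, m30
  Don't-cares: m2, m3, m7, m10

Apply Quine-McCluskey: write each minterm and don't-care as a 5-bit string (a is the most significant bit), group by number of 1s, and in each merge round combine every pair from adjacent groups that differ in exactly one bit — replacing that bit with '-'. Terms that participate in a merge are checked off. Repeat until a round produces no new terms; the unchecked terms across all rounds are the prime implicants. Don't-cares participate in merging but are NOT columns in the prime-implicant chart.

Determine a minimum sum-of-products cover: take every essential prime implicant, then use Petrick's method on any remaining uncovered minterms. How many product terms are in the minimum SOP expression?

[col 0] 00010*, 00011*, 00111*, 01010*, 10011*, 11001*, 11011*, 11101*, 11110
[col 1] -0011, 0-010, 00-11, 0001-, 1-011, 11-01, 110-1
Prime implicants: -0011, 0-010, 00-11, 0001-, 1-011, 11-01, 110-1, 11110
PI chart (minterm → PIs covering it):
  19 | -0011,1-011
  25 | 11-01,110-1
  27 | 1-011,110-1
  29 | 11-01  (sole → essential)
  30 | 11110  (sole → essential)
Essential prime implicants: 11-01, 11110
Petrick residual → 1-011
Minimum SOP uses 3 PIs: ac'de + abd'e + abcde'

3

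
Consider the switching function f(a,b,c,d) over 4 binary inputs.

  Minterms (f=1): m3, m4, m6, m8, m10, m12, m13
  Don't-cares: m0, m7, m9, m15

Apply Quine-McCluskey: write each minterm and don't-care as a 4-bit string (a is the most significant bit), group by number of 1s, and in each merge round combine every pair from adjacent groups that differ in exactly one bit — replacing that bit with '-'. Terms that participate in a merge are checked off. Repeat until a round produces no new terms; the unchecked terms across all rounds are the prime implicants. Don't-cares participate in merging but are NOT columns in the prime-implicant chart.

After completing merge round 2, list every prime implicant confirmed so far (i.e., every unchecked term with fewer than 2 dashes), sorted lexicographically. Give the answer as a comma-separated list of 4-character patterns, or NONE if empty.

[col 0] 0000*, 0011*, 0100*, 0110*, 0111*, 1000*, 1001*, 1010*, 1100*, 1101*, 1111*
[col 1] -000*, -100*, -111, 0-00*, 0-11, 01-0, 011-, 1-00*, 1-01*, 10-0, 100-*, 11-1, 110-*
[col 2] --00, 1-0-
Prime implicants: --00, -111, 0-11, 01-0, 011-, 1-0-, 10-0, 11-1

-111, 0-11, 01-0, 011-, 10-0, 11-1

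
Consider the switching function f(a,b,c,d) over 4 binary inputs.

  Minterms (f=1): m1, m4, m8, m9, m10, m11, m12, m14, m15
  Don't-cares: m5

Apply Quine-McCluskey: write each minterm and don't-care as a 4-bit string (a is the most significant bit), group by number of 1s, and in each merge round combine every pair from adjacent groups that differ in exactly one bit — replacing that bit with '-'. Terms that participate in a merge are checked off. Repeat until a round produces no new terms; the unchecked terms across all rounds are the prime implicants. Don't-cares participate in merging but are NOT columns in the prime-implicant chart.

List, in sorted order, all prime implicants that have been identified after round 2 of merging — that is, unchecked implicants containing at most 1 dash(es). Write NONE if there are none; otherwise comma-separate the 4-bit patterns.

size-2^0 implicants → 0001(✓)  0100(✓)  0101(✓)  1000(✓)  1001(✓)  1010(✓)  1011(✓)  1100(✓)  1110(✓)  1111(✓)
size-2^1 implicants → -001  -100  0-01  010-  1-00(✓)  1-10(✓)  1-11(✓)  10-0(✓)  10-1(✓)  100-(✓)  101-(✓)  11-0(✓)  111-(✓)
size-2^2 implicants → 1--0  1-1-  10--
Unchecked terms (primes): -001, -100, 0-01, 010-, 1--0, 1-1-, 10--

-001, -100, 0-01, 010-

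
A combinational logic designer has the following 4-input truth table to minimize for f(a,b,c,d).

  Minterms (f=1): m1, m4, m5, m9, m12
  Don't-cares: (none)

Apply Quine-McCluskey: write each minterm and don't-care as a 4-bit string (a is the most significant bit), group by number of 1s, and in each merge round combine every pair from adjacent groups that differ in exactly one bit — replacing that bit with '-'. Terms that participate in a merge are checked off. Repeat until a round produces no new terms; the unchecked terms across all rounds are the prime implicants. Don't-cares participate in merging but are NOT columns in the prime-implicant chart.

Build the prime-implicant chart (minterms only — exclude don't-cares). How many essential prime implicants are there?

Round 0: 0001✓ 0100✓ 0101✓ 1001✓ 1100✓
Round 1: -001 -100 0-01 010-
PIs = {-001, -100, 0-01, 010-}
Coverage chart:
  m1: -001,0-01
  m4: -100,010-
  m5: 0-01,010-
  m9: -001 ←essential
  m12: -100 ←essential
Essential: -001, -100

2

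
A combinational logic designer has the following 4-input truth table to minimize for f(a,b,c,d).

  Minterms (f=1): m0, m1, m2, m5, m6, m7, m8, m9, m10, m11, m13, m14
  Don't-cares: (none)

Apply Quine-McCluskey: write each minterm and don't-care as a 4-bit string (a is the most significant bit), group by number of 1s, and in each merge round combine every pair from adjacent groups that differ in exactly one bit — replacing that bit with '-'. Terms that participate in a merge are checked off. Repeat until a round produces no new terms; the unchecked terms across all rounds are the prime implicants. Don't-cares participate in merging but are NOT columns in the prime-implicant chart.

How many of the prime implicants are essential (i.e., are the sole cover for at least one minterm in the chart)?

3

[col 0] 0000*, 0001*, 0010*, 0101*, 0110*, 0111*, 1000*, 1001*, 1010*, 1011*, 1101*, 1110*
[col 1] -000*, -001*, -010*, -101*, -110*, 0-01*, 0-10*, 00-0*, 000-*, 01-1, 011-, 1-01*, 1-10*, 10-0*, 10-1*, 100-*, 101-*
[col 2] --01, --10, -0-0, -00-, 10--
Prime implicants: --01, --10, -0-0, -00-, 01-1, 011-, 10--
PI chart (minterm → PIs covering it):
  0 | -0-0,-00-
  1 | --01,-00-
  2 | --10,-0-0
  5 | --01,01-1
  6 | --10,011-
  7 | 01-1,011-
  8 | -0-0,-00-,10--
  9 | --01,-00-,10--
  10 | --10,-0-0,10--
  11 | 10--  (sole → essential)
  13 | --01  (sole → essential)
  14 | --10  (sole → essential)
Essential prime implicants: --01, --10, 10--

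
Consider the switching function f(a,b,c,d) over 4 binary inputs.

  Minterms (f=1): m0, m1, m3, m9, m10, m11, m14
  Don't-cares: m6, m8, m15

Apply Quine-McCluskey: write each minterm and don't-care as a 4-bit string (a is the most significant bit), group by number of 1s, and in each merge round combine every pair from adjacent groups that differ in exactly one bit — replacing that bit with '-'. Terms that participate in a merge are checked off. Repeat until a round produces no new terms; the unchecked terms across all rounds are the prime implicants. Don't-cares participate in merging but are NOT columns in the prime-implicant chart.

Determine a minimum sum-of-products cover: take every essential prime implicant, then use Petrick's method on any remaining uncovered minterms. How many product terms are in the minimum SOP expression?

Round 0: 0000✓ 0001✓ 0011✓ 0110✓ 1000✓ 1001✓ 1010✓ 1011✓ 1110✓ 1111✓
Round 1: -000✓ -001✓ -011✓ -110 00-1✓ 000-✓ 1-10✓ 1-11✓ 10-0✓ 10-1✓ 100-✓ 101-✓ 111-✓
Round 2: -0-1 -00- 1-1- 10--
PIs = {-0-1, -00-, -110, 1-1-, 10--}
Coverage chart:
  m0: -00- ←essential
  m1: -0-1,-00-
  m3: -0-1 ←essential
  m9: -0-1,-00-,10--
  m10: 1-1-,10--
  m11: -0-1,1-1-,10--
  m14: -110,1-1-
Essential: -0-1, -00-
Petrick residual → 1-1-
Min cover (3 terms): b'd + b'c' + ac

3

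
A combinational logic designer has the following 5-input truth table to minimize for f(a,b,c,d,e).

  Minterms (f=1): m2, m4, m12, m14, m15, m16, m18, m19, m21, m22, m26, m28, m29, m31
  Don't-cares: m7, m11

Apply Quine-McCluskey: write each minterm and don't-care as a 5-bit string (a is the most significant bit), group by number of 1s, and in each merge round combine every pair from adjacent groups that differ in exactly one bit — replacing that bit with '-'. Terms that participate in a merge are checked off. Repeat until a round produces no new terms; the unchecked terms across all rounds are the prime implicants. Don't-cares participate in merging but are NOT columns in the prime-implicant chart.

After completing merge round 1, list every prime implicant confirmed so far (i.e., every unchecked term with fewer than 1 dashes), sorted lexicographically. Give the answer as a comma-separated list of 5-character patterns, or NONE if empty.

NONE

[col 0] 00010*, 00100*, 00111*, 01011*, 01100*, 01110*, 01111*, 10000*, 10010*, 10011*, 10101*, 10110*, 11010*, 11100*, 11101*, 11111*
[col 1] -0010, -1100, -1111, 0-100, 0-111, 01-11, 011-0, 0111-, 1-010, 1-101, 10-10, 100-0, 1001-, 111-1, 1110-
Prime implicants: -0010, -1100, -1111, 0-100, 0-111, 01-11, 011-0, 0111-, 1-010, 1-101, 10-10, 100-0, 1001-, 111-1, 1110-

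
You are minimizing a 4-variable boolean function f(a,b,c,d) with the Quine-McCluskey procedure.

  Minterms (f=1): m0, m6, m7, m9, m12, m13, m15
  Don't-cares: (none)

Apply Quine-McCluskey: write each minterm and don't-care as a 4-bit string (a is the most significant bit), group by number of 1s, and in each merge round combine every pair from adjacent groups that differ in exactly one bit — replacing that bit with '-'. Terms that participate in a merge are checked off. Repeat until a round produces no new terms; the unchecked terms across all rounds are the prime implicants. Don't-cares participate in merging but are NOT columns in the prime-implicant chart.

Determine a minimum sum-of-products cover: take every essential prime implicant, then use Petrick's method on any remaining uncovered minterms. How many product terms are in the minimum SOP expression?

5

[col 0] 0000, 0110*, 0111*, 1001*, 1100*, 1101*, 1111*
[col 1] -111, 011-, 1-01, 11-1, 110-
Prime implicants: -111, 0000, 011-, 1-01, 11-1, 110-
PI chart (minterm → PIs covering it):
  0 | 0000  (sole → essential)
  6 | 011-  (sole → essential)
  7 | -111,011-
  9 | 1-01  (sole → essential)
  12 | 110-  (sole → essential)
  13 | 1-01,11-1,110-
  15 | -111,11-1
Essential prime implicants: 0000, 011-, 1-01, 110-
Petrick residual → -111
Minimum SOP uses 5 PIs: bcd + a'b'c'd' + a'bc + ac'd + abc'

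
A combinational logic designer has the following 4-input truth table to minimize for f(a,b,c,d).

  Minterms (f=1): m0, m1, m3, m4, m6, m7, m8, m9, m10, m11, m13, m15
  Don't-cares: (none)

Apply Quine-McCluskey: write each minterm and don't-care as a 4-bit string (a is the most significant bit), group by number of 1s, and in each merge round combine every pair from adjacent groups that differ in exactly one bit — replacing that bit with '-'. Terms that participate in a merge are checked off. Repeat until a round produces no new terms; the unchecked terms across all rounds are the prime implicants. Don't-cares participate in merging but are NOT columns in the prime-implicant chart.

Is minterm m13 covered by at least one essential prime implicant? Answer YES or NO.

YES

Round 0: 0000✓ 0001✓ 0011✓ 0100✓ 0110✓ 0111✓ 1000✓ 1001✓ 1010✓ 1011✓ 1101✓ 1111✓
Round 1: -000✓ -001✓ -011✓ -111✓ 0-00 0-11✓ 00-1✓ 000-✓ 01-0 011- 1-01✓ 1-11✓ 10-0✓ 10-1✓ 100-✓ 101-✓ 11-1✓
Round 2: --11 -0-1 -00- 1--1 10--
PIs = {--11, -0-1, -00-, 0-00, 01-0, 011-, 1--1, 10--}
Coverage chart:
  m0: -00-,0-00
  m1: -0-1,-00-
  m3: --11,-0-1
  m4: 0-00,01-0
  m6: 01-0,011-
  m7: --11,011-
  m8: -00-,10--
  m9: -0-1,-00-,1--1,10--
  m10: 10-- ←essential
  m11: --11,-0-1,1--1,10--
  m13: 1--1 ←essential
  m15: --11,1--1
Essential: 1--1, 10--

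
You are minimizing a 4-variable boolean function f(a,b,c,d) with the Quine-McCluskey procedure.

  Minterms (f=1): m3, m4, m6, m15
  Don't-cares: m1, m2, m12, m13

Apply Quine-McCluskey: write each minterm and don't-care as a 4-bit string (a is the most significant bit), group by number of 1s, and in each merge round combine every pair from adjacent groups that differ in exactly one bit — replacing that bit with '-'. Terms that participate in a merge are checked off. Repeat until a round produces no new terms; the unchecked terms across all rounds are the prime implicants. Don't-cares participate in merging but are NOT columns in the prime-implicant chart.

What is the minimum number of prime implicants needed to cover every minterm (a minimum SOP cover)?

3

Round 0: 0001✓ 0010✓ 0011✓ 0100✓ 0110✓ 1100✓ 1101✓ 1111✓
Round 1: -100 0-10 00-1 001- 01-0 11-1 110-
PIs = {-100, 0-10, 00-1, 001-, 01-0, 11-1, 110-}
Coverage chart:
  m3: 00-1,001-
  m4: -100,01-0
  m6: 0-10,01-0
  m15: 11-1 ←essential
Essential: 11-1
Petrick residual → 00-1, 01-0
Min cover (3 terms): a'b'd + a'bd' + abd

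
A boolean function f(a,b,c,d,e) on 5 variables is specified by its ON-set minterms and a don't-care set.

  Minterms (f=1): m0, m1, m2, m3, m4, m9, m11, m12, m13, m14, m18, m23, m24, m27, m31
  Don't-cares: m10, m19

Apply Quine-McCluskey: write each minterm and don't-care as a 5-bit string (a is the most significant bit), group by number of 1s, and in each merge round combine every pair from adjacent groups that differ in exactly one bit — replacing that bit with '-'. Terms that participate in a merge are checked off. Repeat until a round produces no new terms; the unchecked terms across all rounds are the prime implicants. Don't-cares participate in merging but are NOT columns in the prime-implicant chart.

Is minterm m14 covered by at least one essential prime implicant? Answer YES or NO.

size-2^0 implicants → 00000(✓)  00001(✓)  00010(✓)  00011(✓)  00100(✓)  01001(✓)  01010(✓)  01011(✓)  01100(✓)  01101(✓)  01110(✓)  10010(✓)  10011(✓)  10111(✓)  11000  11011(✓)  11111(✓)
size-2^1 implicants → -0010(✓)  -0011(✓)  -1011(✓)  0-001(✓)  0-010(✓)  0-011(✓)  0-100  00-00  000-0(✓)  000-1(✓)  0000-(✓)  0001-(✓)  01-01  01-10  010-1(✓)  0101-(✓)  011-0  0110-  1-011(✓)  1-111(✓)  10-11(✓)  1001-(✓)  11-11(✓)
size-2^2 implicants → --011  -001-  0-0-1  0-01-  000--  1--11
Unchecked terms (primes): --011, -001-, 0-0-1, 0-01-, 0-100, 00-00, 000--, 01-01, 01-10, 011-0, 0110-, 1--11, 11000
Minterm coverage:
  m0 ⊆ 00-00,000--
  m1 ⊆ 0-0-1,000--
  m2 ⊆ -001-,0-01-,000--
  m3 ⊆ --011,-001-,0-0-1,0-01-,000--
  m4 ⊆ 0-100,00-00
  m9 ⊆ 0-0-1,01-01
  m11 ⊆ --011,0-0-1,0-01-
  m12 ⊆ 0-100,011-0,0110-
  m13 ⊆ 01-01,0110-
  m14 ⊆ 01-10,011-0
  m18 ⊆ -001- [E]
  m23 ⊆ 1--11 [E]
  m24 ⊆ 11000 [E]
  m27 ⊆ --011,1--11
  m31 ⊆ 1--11 [E]
E = {-001-, 1--11, 11000}

NO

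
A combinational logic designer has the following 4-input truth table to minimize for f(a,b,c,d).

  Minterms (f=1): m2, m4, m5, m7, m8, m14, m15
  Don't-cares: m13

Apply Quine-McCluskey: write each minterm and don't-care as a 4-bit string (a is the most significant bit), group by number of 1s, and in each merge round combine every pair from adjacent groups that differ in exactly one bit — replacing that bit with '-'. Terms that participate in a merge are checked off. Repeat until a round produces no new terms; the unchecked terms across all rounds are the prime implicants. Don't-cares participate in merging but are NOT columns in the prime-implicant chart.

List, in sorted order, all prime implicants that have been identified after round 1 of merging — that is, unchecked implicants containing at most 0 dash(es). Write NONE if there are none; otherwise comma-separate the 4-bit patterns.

0010, 1000

Round 0: 0010 0100✓ 0101✓ 0111✓ 1000 1101✓ 1110✓ 1111✓
Round 1: -101✓ -111✓ 01-1✓ 010- 11-1✓ 111-
Round 2: -1-1
PIs = {-1-1, 0010, 010-, 1000, 111-}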